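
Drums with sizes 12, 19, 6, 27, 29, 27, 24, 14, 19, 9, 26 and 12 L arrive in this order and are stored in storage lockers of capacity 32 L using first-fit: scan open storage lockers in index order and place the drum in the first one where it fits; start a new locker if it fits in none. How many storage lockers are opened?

8

  12 → locker 1 (new)  [load 12/32]
  19 → locker 1  [load 31/32]
  6 → locker 2 (new)  [load 6/32]
  27 → locker 3 (new)  [load 27/32]
  29 → locker 4 (new)  [load 29/32]
  27 → locker 5 (new)  [load 27/32]
  24 → locker 2  [load 30/32]
  14 → locker 6 (new)  [load 14/32]
  19 → locker 7 (new)  [load 19/32]
  9 → locker 6  [load 23/32]
  26 → locker 8 (new)  [load 26/32]
  12 → locker 7  [load 31/32]
8 storage lockers opened.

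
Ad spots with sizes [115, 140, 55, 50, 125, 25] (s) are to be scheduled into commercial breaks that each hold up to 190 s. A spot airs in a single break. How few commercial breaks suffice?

Total = 140 + 125 + 115 + 55 + 50 + 25 = 510 s.
Lower bound: ⌈510/190⌉ = 3 commercial breaks.
A packing using 3 commercial breaks:
  break 1: 140 + 50 = 190
  break 2: 125 + 55 = 180
  break 3: 115 + 25 = 140
This matches the lower bound, so 3 is optimal.

3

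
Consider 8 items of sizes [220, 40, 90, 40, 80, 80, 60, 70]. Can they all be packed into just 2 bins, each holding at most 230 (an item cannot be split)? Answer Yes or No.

No

Total = 680; ⌈680/230⌉ = 3.
At least 3 bins are required, but only 2 are allowed.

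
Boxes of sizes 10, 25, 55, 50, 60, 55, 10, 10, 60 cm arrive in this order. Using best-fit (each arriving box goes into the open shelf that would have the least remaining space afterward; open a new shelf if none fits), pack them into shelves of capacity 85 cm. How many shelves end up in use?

  10 → shelf 1 (new)  [load 10/85]
  25 → shelf 1  [load 35/85]
  55 → shelf 2 (new)  [load 55/85]
  50 → shelf 1  [load 85/85]
  60 → shelf 3 (new)  [load 60/85]
  55 → shelf 4 (new)  [load 55/85]
  10 → shelf 3  [load 70/85]
  10 → shelf 3  [load 80/85]
  60 → shelf 5 (new)  [load 60/85]
5 shelves opened.

5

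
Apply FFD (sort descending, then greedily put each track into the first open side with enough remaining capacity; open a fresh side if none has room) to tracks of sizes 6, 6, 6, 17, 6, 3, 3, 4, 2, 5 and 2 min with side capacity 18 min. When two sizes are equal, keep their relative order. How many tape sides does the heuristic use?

4

Sorted descending: 17, 6, 6, 6, 6, 5, 4, 3, 3, 2, 2.
  17 → side 1 (new)  [load 17/18]
  6 → side 2 (new)  [load 6/18]
  6 → side 2  [load 12/18]
  6 → side 2  [load 18/18]
  6 → side 3 (new)  [load 6/18]
  5 → side 3  [load 11/18]
  4 → side 3  [load 15/18]
  3 → side 3  [load 18/18]
  3 → side 4 (new)  [load 3/18]
  2 → side 4  [load 5/18]
  2 → side 4  [load 7/18]
4 tape sides opened.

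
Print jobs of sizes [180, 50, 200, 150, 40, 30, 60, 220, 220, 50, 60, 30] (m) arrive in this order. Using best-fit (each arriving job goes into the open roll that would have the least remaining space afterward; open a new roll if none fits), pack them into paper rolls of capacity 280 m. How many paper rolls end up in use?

5

  180 → roll 1 (new)  [load 180/280]
  50 → roll 1  [load 230/280]
  200 → roll 2 (new)  [load 200/280]
  150 → roll 3 (new)  [load 150/280]
  40 → roll 1  [load 270/280]
  30 → roll 2  [load 230/280]
  60 → roll 3  [load 210/280]
  220 → roll 4 (new)  [load 220/280]
  220 → roll 5 (new)  [load 220/280]
  50 → roll 2  [load 280/280]
  60 → roll 4  [load 280/280]
  30 → roll 5  [load 250/280]
5 paper rolls opened.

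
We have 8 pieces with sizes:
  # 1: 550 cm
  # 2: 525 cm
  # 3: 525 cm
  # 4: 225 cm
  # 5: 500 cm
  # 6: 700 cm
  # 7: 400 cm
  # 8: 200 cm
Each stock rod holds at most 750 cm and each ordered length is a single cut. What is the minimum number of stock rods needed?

6

Total = 700 + 550 + 525 + 525 + 500 + 400 + 225 + 200 = 3625 cm.
Lower bound: ⌈3625/750⌉ = 5 stock rods.
Also, 6 pieces each exceed 375 cm, and no two of those can share a stock rod, so at least 6 stock rods are needed.
A packing using 6 stock rods:
  stock rod 1: 700 = 700
  stock rod 2: 550 + 200 = 750
  stock rod 3: 525 + 225 = 750
  stock rod 4: 525 = 525
  stock rod 5: 500 = 500
  stock rod 6: 400 = 400
This matches the lower bound, so 6 is optimal.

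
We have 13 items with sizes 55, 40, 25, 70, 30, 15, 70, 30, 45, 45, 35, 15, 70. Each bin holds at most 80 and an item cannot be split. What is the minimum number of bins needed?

8

Total = 70 + 70 + 70 + 55 + 45 + 45 + 40 + 35 + 30 + 30 + 25 + 15 + 15 = 545.
Lower bound: ⌈545/80⌉ = 7 bins.
A packing using 8 bins:
  bin 1: 70 = 70
  bin 2: 70 = 70
  bin 3: 70 = 70
  bin 4: 55 + 25 = 80
  bin 5: 45 + 35 = 80
  bin 6: 45 + 30 = 75
  bin 7: 40 + 30 = 70
  bin 8: 15 + 15 = 30
No arrangement into 7 bins stays within capacity, so 8 is optimal.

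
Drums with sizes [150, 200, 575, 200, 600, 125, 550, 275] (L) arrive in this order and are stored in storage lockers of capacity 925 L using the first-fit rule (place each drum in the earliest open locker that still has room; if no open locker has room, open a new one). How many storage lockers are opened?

  150 → locker 1 (new)  [load 150/925]
  200 → locker 1  [load 350/925]
  575 → locker 1  [load 925/925]
  200 → locker 2 (new)  [load 200/925]
  600 → locker 2  [load 800/925]
  125 → locker 2  [load 925/925]
  550 → locker 3 (new)  [load 550/925]
  275 → locker 3  [load 825/925]
3 storage lockers opened.

3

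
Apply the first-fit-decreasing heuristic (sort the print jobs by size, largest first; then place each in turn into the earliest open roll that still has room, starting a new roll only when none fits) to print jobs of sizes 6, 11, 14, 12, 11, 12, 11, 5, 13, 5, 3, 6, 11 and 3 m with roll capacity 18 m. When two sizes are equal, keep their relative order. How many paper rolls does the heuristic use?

Sorted descending: 14, 13, 12, 12, 11, 11, 11, 11, 6, 6, 5, 5, 3, 3.
  14 → roll 1 (new)  [load 14/18]
  13 → roll 2 (new)  [load 13/18]
  12 → roll 3 (new)  [load 12/18]
  12 → roll 4 (new)  [load 12/18]
  11 → roll 5 (new)  [load 11/18]
  11 → roll 6 (new)  [load 11/18]
  11 → roll 7 (new)  [load 11/18]
  11 → roll 8 (new)  [load 11/18]
  6 → roll 3  [load 18/18]
  6 → roll 4  [load 18/18]
  5 → roll 2  [load 18/18]
  5 → roll 5  [load 16/18]
  3 → roll 1  [load 17/18]
  3 → roll 6  [load 14/18]
8 paper rolls opened.

8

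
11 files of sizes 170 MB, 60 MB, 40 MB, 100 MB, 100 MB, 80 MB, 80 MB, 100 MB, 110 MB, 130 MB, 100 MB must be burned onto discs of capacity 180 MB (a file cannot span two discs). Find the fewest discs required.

Total = 170 + 130 + 110 + 100 + 100 + 100 + 100 + 80 + 80 + 60 + 40 = 1070 MB.
Lower bound: ⌈1070/180⌉ = 6 discs.
Also, 7 files each exceed 90 MB, and no two of those can share a disc, so at least 7 discs are needed.
A packing using 7 discs:
  disc 1: 170 = 170
  disc 2: 130 + 40 = 170
  disc 3: 110 + 60 = 170
  disc 4: 100 + 80 = 180
  disc 5: 100 + 80 = 180
  disc 6: 100 = 100
  disc 7: 100 = 100
This matches the lower bound, so 7 is optimal.

7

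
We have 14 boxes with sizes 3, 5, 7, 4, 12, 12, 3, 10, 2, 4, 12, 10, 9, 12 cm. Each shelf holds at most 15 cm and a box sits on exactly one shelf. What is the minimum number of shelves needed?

8

Total = 12 + 12 + 12 + 12 + 10 + 10 + 9 + 7 + 5 + 4 + 4 + 3 + 3 + 2 = 105 cm.
Lower bound: ⌈105/15⌉ = 7 shelves.
A packing using 8 shelves:
  shelf 1: 12 + 3 = 15
  shelf 2: 12 + 3 = 15
  shelf 3: 12 + 2 = 14
  shelf 4: 12 = 12
  shelf 5: 10 + 5 = 15
  shelf 6: 10 + 4 = 14
  shelf 7: 9 + 4 = 13
  shelf 8: 7 = 7
No arrangement into 7 shelves stays within capacity, so 8 is optimal.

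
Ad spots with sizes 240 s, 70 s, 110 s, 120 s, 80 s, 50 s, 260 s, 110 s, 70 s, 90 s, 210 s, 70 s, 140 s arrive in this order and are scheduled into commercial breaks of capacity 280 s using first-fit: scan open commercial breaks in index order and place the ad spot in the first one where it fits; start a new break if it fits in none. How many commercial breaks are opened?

  240 → break 1 (new)  [load 240/280]
  70 → break 2 (new)  [load 70/280]
  110 → break 2  [load 180/280]
  120 → break 3 (new)  [load 120/280]
  80 → break 2  [load 260/280]
  50 → break 3  [load 170/280]
  260 → break 4 (new)  [load 260/280]
  110 → break 3  [load 280/280]
  70 → break 5 (new)  [load 70/280]
  90 → break 5  [load 160/280]
  210 → break 6 (new)  [load 210/280]
  70 → break 5  [load 230/280]
  140 → break 7 (new)  [load 140/280]
7 commercial breaks opened.

7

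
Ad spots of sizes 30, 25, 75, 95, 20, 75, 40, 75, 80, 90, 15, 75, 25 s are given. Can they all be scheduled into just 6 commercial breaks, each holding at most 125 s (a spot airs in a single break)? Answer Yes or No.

No

Total = 720 s; ⌈720/125⌉ = 6.
7 ad spots each exceed half the capacity and cannot share a break, forcing at least 7 commercial breaks.
At least 7 commercial breaks are required, but only 6 are allowed.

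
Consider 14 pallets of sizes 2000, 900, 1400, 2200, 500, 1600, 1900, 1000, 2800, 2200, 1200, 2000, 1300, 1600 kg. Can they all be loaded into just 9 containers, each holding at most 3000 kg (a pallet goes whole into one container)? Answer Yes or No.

A valid assignment using 9 containers:
  container 1: 2800 = 2800
  container 2: 2200 + 500 = 2700
  container 3: 2200 = 2200
  container 4: 2000 + 1000 = 3000
  container 5: 2000 + 900 = 2900
  container 6: 1900 = 1900
  container 7: 1600 + 1400 = 3000
  container 8: 1600 + 1300 = 2900
  container 9: 1200 = 1200
Every load is within 3000 kg, so 9 containers suffice.

Yes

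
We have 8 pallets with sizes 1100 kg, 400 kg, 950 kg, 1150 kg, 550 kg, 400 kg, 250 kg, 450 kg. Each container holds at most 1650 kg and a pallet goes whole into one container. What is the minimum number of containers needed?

Total = 1150 + 1100 + 950 + 550 + 450 + 400 + 400 + 250 = 5250 kg.
Lower bound: ⌈5250/1650⌉ = 4 containers.
A packing using 4 containers:
  container 1: 1150 + 450 = 1600
  container 2: 1100 + 550 = 1650
  container 3: 950 + 400 + 250 = 1600
  container 4: 400 = 400
This matches the lower bound, so 4 is optimal.

4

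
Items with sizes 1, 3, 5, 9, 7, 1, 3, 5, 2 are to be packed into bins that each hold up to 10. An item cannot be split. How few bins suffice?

Total = 9 + 7 + 5 + 5 + 3 + 3 + 2 + 1 + 1 = 36.
Lower bound: ⌈36/10⌉ = 4 bins.
A packing using 4 bins:
  bin 1: 9 + 1 = 10
  bin 2: 7 + 3 = 10
  bin 3: 5 + 5 = 10
  bin 4: 3 + 2 + 1 = 6
This matches the lower bound, so 4 is optimal.

4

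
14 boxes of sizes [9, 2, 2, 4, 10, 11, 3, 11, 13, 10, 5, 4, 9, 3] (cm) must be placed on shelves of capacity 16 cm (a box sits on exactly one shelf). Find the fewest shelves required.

Total = 13 + 11 + 11 + 10 + 10 + 9 + 9 + 5 + 4 + 4 + 3 + 3 + 2 + 2 = 96 cm.
Lower bound: ⌈96/16⌉ = 6 shelves.
Also, 7 boxes each exceed 8 cm, and no two of those can share a shelf, so at least 7 shelves are needed.
A packing using 7 shelves:
  shelf 1: 13 + 3 = 16
  shelf 2: 11 + 5 = 16
  shelf 3: 11 + 4 = 15
  shelf 4: 10 + 4 + 2 = 16
  shelf 5: 10 + 3 + 2 = 15
  shelf 6: 9 = 9
  shelf 7: 9 = 9
This matches the lower bound, so 7 is optimal.

7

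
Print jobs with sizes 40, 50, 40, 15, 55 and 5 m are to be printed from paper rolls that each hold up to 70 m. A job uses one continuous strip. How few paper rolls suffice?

4

Total = 55 + 50 + 40 + 40 + 15 + 5 = 205 m.
Lower bound: ⌈205/70⌉ = 3 paper rolls.
Also, 4 print jobs each exceed 35 m, and no two of those can share a roll, so at least 4 paper rolls are needed.
A packing using 4 paper rolls:
  roll 1: 55 + 15 = 70
  roll 2: 50 + 5 = 55
  roll 3: 40 = 40
  roll 4: 40 = 40
This matches the lower bound, so 4 is optimal.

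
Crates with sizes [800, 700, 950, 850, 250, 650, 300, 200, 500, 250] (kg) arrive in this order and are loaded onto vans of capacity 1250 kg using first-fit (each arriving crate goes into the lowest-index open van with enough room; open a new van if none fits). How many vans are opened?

  800 → van 1 (new)  [load 800/1250]
  700 → van 2 (new)  [load 700/1250]
  950 → van 3 (new)  [load 950/1250]
  850 → van 4 (new)  [load 850/1250]
  250 → van 1  [load 1050/1250]
  650 → van 5 (new)  [load 650/1250]
  300 → van 2  [load 1000/1250]
  200 → van 1  [load 1250/1250]
  500 → van 5  [load 1150/1250]
  250 → van 2  [load 1250/1250]
5 vans opened.

5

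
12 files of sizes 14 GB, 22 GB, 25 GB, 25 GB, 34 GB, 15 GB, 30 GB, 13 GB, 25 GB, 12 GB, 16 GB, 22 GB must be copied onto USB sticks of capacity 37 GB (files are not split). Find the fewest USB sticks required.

Total = 34 + 30 + 25 + 25 + 25 + 22 + 22 + 16 + 15 + 14 + 13 + 12 = 253 GB.
Lower bound: ⌈253/37⌉ = 7 USB sticks.
A packing using 8 USB sticks:
  USB stick 1: 34 = 34
  USB stick 2: 30 = 30
  USB stick 3: 25 + 12 = 37
  USB stick 4: 25 = 25
  USB stick 5: 25 = 25
  USB stick 6: 22 + 15 = 37
  USB stick 7: 22 + 14 = 36
  USB stick 8: 16 + 13 = 29
No arrangement into 7 USB sticks stays within capacity, so 8 is optimal.

8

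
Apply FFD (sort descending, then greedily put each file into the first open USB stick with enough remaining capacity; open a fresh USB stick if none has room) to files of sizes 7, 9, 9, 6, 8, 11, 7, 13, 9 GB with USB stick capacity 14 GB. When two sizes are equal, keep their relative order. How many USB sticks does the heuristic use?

Sorted descending: 13, 11, 9, 9, 9, 8, 7, 7, 6.
  13 → USB stick 1 (new)  [load 13/14]
  11 → USB stick 2 (new)  [load 11/14]
  9 → USB stick 3 (new)  [load 9/14]
  9 → USB stick 4 (new)  [load 9/14]
  9 → USB stick 5 (new)  [load 9/14]
  8 → USB stick 6 (new)  [load 8/14]
  7 → USB stick 7 (new)  [load 7/14]
  7 → USB stick 7  [load 14/14]
  6 → USB stick 6  [load 14/14]
7 USB sticks opened.

7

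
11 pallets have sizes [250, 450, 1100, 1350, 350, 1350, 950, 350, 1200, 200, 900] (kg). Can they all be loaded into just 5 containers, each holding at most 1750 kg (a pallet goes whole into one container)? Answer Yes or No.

Total = 8450 kg; ⌈8450/1750⌉ = 5.
6 pallets each exceed half the capacity and cannot share a container, forcing at least 6 containers.
At least 6 containers are required, but only 5 are allowed.

No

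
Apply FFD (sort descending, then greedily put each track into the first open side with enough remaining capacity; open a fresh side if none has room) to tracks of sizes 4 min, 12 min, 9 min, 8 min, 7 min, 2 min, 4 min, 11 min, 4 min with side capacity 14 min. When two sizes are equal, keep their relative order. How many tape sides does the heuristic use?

5

Sorted descending: 12, 11, 9, 8, 7, 4, 4, 4, 2.
  12 → side 1 (new)  [load 12/14]
  11 → side 2 (new)  [load 11/14]
  9 → side 3 (new)  [load 9/14]
  8 → side 4 (new)  [load 8/14]
  7 → side 5 (new)  [load 7/14]
  4 → side 3  [load 13/14]
  4 → side 4  [load 12/14]
  4 → side 5  [load 11/14]
  2 → side 1  [load 14/14]
5 tape sides opened.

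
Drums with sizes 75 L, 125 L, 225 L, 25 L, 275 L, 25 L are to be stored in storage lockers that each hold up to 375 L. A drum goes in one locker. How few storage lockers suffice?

Total = 275 + 225 + 125 + 75 + 25 + 25 = 750 L.
Lower bound: ⌈750/375⌉ = 2 storage lockers.
A packing using 2 storage lockers:
  locker 1: 275 + 75 + 25 = 375
  locker 2: 225 + 125 + 25 = 375
This matches the lower bound, so 2 is optimal.

2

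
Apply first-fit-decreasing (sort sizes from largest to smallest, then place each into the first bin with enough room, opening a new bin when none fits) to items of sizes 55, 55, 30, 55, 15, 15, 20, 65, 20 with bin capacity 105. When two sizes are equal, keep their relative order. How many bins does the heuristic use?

Sorted descending: 65, 55, 55, 55, 30, 20, 20, 15, 15.
  65 → bin 1 (new)  [load 65/105]
  55 → bin 2 (new)  [load 55/105]
  55 → bin 3 (new)  [load 55/105]
  55 → bin 4 (new)  [load 55/105]
  30 → bin 1  [load 95/105]
  20 → bin 2  [load 75/105]
  20 → bin 2  [load 95/105]
  15 → bin 3  [load 70/105]
  15 → bin 3  [load 85/105]
4 bins opened.

4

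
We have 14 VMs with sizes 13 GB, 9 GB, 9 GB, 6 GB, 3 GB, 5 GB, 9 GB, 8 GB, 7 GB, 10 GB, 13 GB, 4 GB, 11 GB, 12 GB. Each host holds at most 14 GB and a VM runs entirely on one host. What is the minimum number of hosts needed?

Total = 13 + 13 + 12 + 11 + 10 + 9 + 9 + 9 + 8 + 7 + 6 + 5 + 4 + 3 = 119 GB.
Lower bound: ⌈119/14⌉ = 9 hosts.
A packing using 10 hosts:
  host 1: 13 = 13
  host 2: 13 = 13
  host 3: 12 = 12
  host 4: 11 + 3 = 14
  host 5: 10 + 4 = 14
  host 6: 9 + 5 = 14
  host 7: 9 = 9
  host 8: 9 = 9
  host 9: 8 + 6 = 14
  host 10: 7 = 7
No arrangement into 9 hosts stays within capacity, so 10 is optimal.

10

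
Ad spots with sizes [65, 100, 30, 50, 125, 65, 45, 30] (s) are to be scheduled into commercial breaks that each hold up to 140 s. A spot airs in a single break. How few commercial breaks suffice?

Total = 125 + 100 + 65 + 65 + 50 + 45 + 30 + 30 = 510 s.
Lower bound: ⌈510/140⌉ = 4 commercial breaks.
A packing using 4 commercial breaks:
  break 1: 125 = 125
  break 2: 100 + 30 = 130
  break 3: 65 + 65 = 130
  break 4: 50 + 45 + 30 = 125
This matches the lower bound, so 4 is optimal.

4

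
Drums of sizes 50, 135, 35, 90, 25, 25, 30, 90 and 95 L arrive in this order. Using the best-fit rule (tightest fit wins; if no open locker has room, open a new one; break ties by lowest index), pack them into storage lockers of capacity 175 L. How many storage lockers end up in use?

4

  50 → locker 1 (new)  [load 50/175]
  135 → locker 2 (new)  [load 135/175]
  35 → locker 2  [load 170/175]
  90 → locker 1  [load 140/175]
  25 → locker 1  [load 165/175]
  25 → locker 3 (new)  [load 25/175]
  30 → locker 3  [load 55/175]
  90 → locker 3  [load 145/175]
  95 → locker 4 (new)  [load 95/175]
4 storage lockers opened.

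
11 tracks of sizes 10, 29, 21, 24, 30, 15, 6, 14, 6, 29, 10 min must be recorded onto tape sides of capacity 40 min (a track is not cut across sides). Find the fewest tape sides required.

Total = 30 + 29 + 29 + 24 + 21 + 15 + 14 + 10 + 10 + 6 + 6 = 194 min.
Lower bound: ⌈194/40⌉ = 5 tape sides.
A packing using 6 tape sides:
  side 1: 30 + 10 = 40
  side 2: 29 + 10 = 39
  side 3: 29 + 6 = 35
  side 4: 24 + 15 = 39
  side 5: 21 + 14 = 35
  side 6: 6 = 6
No arrangement into 5 tape sides stays within capacity, so 6 is optimal.

6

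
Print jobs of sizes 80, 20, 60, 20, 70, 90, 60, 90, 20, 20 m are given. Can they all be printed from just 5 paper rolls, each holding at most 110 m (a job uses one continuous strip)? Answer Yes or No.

No

Total = 530 m; ⌈530/110⌉ = 5.
6 print jobs each exceed half the capacity and cannot share a roll, forcing at least 6 paper rolls.
At least 6 paper rolls are required, but only 5 are allowed.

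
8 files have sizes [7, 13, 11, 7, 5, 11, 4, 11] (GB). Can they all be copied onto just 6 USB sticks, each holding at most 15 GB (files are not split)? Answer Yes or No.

A valid assignment using 6 USB sticks:
  USB stick 1: 13 = 13
  USB stick 2: 11 + 4 = 15
  USB stick 3: 11 = 11
  USB stick 4: 11 = 11
  USB stick 5: 7 + 7 = 14
  USB stick 6: 5 = 5
Every load is within 15 GB, so 6 USB sticks suffice.

Yes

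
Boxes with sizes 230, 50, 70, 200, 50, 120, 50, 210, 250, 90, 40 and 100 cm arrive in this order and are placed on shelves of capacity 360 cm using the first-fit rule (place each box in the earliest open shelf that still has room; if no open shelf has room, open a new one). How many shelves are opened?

  230 → shelf 1 (new)  [load 230/360]
  50 → shelf 1  [load 280/360]
  70 → shelf 1  [load 350/360]
  200 → shelf 2 (new)  [load 200/360]
  50 → shelf 2  [load 250/360]
  120 → shelf 3 (new)  [load 120/360]
  50 → shelf 2  [load 300/360]
  210 → shelf 3  [load 330/360]
  250 → shelf 4 (new)  [load 250/360]
  90 → shelf 4  [load 340/360]
  40 → shelf 2  [load 340/360]
  100 → shelf 5 (new)  [load 100/360]
5 shelves opened.

5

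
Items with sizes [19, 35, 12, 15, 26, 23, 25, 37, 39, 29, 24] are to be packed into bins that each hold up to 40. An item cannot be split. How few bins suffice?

Total = 39 + 37 + 35 + 29 + 26 + 25 + 24 + 23 + 19 + 15 + 12 = 284.
Lower bound: ⌈284/40⌉ = 8 bins.
A packing using 9 bins:
  bin 1: 39 = 39
  bin 2: 37 = 37
  bin 3: 35 = 35
  bin 4: 29 = 29
  bin 5: 26 + 12 = 38
  bin 6: 25 + 15 = 40
  bin 7: 24 = 24
  bin 8: 23 = 23
  bin 9: 19 = 19
No arrangement into 8 bins stays within capacity, so 9 is optimal.

9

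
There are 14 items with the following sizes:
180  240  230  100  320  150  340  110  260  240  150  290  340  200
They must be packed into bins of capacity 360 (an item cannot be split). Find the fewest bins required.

Total = 340 + 340 + 320 + 290 + 260 + 240 + 240 + 230 + 200 + 180 + 150 + 150 + 110 + 100 = 3150.
Lower bound: ⌈3150/360⌉ = 9 bins.
A packing using 10 bins:
  bin 1: 340 = 340
  bin 2: 340 = 340
  bin 3: 320 = 320
  bin 4: 290 = 290
  bin 5: 260 + 100 = 360
  bin 6: 240 + 110 = 350
  bin 7: 240 = 240
  bin 8: 230 = 230
  bin 9: 200 + 150 = 350
  bin 10: 180 + 150 = 330
No arrangement into 9 bins stays within capacity, so 10 is optimal.

10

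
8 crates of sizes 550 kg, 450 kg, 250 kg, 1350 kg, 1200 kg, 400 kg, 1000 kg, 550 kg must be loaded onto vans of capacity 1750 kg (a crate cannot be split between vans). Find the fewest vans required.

4

Total = 1350 + 1200 + 1000 + 550 + 550 + 450 + 400 + 250 = 5750 kg.
Lower bound: ⌈5750/1750⌉ = 4 vans.
A packing using 4 vans:
  van 1: 1350 + 400 = 1750
  van 2: 1200 + 550 = 1750
  van 3: 1000 + 550 = 1550
  van 4: 450 + 250 = 700
This matches the lower bound, so 4 is optimal.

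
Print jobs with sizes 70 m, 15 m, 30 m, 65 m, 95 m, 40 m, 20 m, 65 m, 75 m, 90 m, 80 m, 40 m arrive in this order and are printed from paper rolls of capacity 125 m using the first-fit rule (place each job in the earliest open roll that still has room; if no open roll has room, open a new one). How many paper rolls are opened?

7

  70 → roll 1 (new)  [load 70/125]
  15 → roll 1  [load 85/125]
  30 → roll 1  [load 115/125]
  65 → roll 2 (new)  [load 65/125]
  95 → roll 3 (new)  [load 95/125]
  40 → roll 2  [load 105/125]
  20 → roll 2  [load 125/125]
  65 → roll 4 (new)  [load 65/125]
  75 → roll 5 (new)  [load 75/125]
  90 → roll 6 (new)  [load 90/125]
  80 → roll 7 (new)  [load 80/125]
  40 → roll 4  [load 105/125]
7 paper rolls opened.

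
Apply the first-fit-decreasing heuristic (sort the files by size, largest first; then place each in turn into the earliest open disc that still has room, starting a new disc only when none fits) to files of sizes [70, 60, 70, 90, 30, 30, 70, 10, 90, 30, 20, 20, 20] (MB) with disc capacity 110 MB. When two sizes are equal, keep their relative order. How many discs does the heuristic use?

6

Sorted descending: 90, 90, 70, 70, 70, 60, 30, 30, 30, 20, 20, 20, 10.
  90 → disc 1 (new)  [load 90/110]
  90 → disc 2 (new)  [load 90/110]
  70 → disc 3 (new)  [load 70/110]
  70 → disc 4 (new)  [load 70/110]
  70 → disc 5 (new)  [load 70/110]
  60 → disc 6 (new)  [load 60/110]
  30 → disc 3  [load 100/110]
  30 → disc 4  [load 100/110]
  30 → disc 5  [load 100/110]
  20 → disc 1  [load 110/110]
  20 → disc 2  [load 110/110]
  20 → disc 6  [load 80/110]
  10 → disc 3  [load 110/110]
6 discs opened.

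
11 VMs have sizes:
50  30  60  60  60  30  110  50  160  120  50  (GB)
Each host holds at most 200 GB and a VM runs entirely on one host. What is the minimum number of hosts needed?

5

Total = 160 + 120 + 110 + 60 + 60 + 60 + 50 + 50 + 50 + 30 + 30 = 780 GB.
Lower bound: ⌈780/200⌉ = 4 hosts.
A packing using 5 hosts:
  host 1: 160 + 30 = 190
  host 2: 120 + 60 = 180
  host 3: 110 + 60 + 30 = 200
  host 4: 60 + 50 + 50 = 160
  host 5: 50 = 50
No arrangement into 4 hosts stays within capacity, so 5 is optimal.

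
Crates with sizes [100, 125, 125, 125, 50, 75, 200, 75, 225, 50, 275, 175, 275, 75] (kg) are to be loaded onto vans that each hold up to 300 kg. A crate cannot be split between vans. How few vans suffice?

7

Total = 275 + 275 + 225 + 200 + 175 + 125 + 125 + 125 + 100 + 75 + 75 + 75 + 50 + 50 = 1950 kg.
Lower bound: ⌈1950/300⌉ = 7 vans.
A packing using 7 vans:
  van 1: 275 = 275
  van 2: 275 = 275
  van 3: 225 + 75 = 300
  van 4: 200 + 100 = 300
  van 5: 175 + 125 = 300
  van 6: 125 + 125 + 50 = 300
  van 7: 75 + 75 + 50 = 200
This matches the lower bound, so 7 is optimal.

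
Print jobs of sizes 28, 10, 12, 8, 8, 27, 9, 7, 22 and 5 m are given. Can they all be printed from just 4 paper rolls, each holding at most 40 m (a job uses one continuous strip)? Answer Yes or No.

A valid assignment using 4 paper rolls:
  roll 1: 28 + 12 = 40
  roll 2: 27 + 10 = 37
  roll 3: 22 + 9 + 8 = 39
  roll 4: 8 + 7 + 5 = 20
Every load is within 40 m, so 4 paper rolls suffice.

Yes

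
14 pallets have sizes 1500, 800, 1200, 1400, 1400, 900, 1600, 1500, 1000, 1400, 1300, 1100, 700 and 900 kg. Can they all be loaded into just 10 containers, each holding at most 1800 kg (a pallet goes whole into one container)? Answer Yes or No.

No

Total = 16700 kg; ⌈16700/1800⌉ = 10.
The bound of 10 does not rule out 10, but exhaustive search shows no assignment into 10 containers of capacity 1800 kg exists — the minimum is 11.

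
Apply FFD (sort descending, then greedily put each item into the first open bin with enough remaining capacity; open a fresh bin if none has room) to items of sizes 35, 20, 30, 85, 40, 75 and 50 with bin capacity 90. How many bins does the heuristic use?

Sorted descending: 85, 75, 50, 40, 35, 30, 20.
  85 → bin 1 (new)  [load 85/90]
  75 → bin 2 (new)  [load 75/90]
  50 → bin 3 (new)  [load 50/90]
  40 → bin 3  [load 90/90]
  35 → bin 4 (new)  [load 35/90]
  30 → bin 4  [load 65/90]
  20 → bin 4  [load 85/90]
4 bins opened.

4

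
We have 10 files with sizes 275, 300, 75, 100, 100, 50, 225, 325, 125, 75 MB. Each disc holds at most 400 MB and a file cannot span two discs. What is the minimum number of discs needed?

Total = 325 + 300 + 275 + 225 + 125 + 100 + 100 + 75 + 75 + 50 = 1650 MB.
Lower bound: ⌈1650/400⌉ = 5 discs.
A packing using 5 discs:
  disc 1: 325 + 75 = 400
  disc 2: 300 + 100 = 400
  disc 3: 275 + 125 = 400
  disc 4: 225 + 100 + 75 = 400
  disc 5: 50 = 50
This matches the lower bound, so 5 is optimal.

5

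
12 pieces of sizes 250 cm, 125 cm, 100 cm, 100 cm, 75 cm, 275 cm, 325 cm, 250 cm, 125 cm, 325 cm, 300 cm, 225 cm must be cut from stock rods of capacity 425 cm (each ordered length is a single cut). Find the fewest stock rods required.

7

Total = 325 + 325 + 300 + 275 + 250 + 250 + 225 + 125 + 125 + 100 + 100 + 75 = 2475 cm.
Lower bound: ⌈2475/425⌉ = 6 stock rods.
Also, 7 pieces each exceed 425/2 cm, and no two of those can share a stock rod, so at least 7 stock rods are needed.
A packing using 7 stock rods:
  stock rod 1: 325 + 100 = 425
  stock rod 2: 325 + 100 = 425
  stock rod 3: 300 + 125 = 425
  stock rod 4: 275 + 125 = 400
  stock rod 5: 250 + 75 = 325
  stock rod 6: 250 = 250
  stock rod 7: 225 = 225
This matches the lower bound, so 7 is optimal.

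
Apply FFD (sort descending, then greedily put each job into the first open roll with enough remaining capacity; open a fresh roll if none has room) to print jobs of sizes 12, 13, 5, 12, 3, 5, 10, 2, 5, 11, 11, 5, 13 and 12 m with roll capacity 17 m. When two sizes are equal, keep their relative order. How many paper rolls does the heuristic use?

8

Sorted descending: 13, 13, 12, 12, 12, 11, 11, 10, 5, 5, 5, 5, 3, 2.
  13 → roll 1 (new)  [load 13/17]
  13 → roll 2 (new)  [load 13/17]
  12 → roll 3 (new)  [load 12/17]
  12 → roll 4 (new)  [load 12/17]
  12 → roll 5 (new)  [load 12/17]
  11 → roll 6 (new)  [load 11/17]
  11 → roll 7 (new)  [load 11/17]
  10 → roll 8 (new)  [load 10/17]
  5 → roll 3  [load 17/17]
  5 → roll 4  [load 17/17]
  5 → roll 5  [load 17/17]
  5 → roll 6  [load 16/17]
  3 → roll 1  [load 16/17]
  2 → roll 2  [load 15/17]
8 paper rolls opened.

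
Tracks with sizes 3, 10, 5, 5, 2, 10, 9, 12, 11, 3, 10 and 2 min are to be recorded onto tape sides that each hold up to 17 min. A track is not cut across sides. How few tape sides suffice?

Total = 12 + 11 + 10 + 10 + 10 + 9 + 5 + 5 + 3 + 3 + 2 + 2 = 82 min.
Lower bound: ⌈82/17⌉ = 5 tape sides.
Also, 6 tracks each exceed 17/2 min, and no two of those can share a side, so at least 6 tape sides are needed.
A packing using 6 tape sides:
  side 1: 12 + 5 = 17
  side 2: 11 + 5 = 16
  side 3: 10 + 3 + 3 = 16
  side 4: 10 + 2 + 2 = 14
  side 5: 10 = 10
  side 6: 9 = 9
This matches the lower bound, so 6 is optimal.

6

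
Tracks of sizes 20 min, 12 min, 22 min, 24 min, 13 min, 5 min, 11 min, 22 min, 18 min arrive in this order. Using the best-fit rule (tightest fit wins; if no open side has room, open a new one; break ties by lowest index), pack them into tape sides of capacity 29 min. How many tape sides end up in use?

6

  20 → side 1 (new)  [load 20/29]
  12 → side 2 (new)  [load 12/29]
  22 → side 3 (new)  [load 22/29]
  24 → side 4 (new)  [load 24/29]
  13 → side 2  [load 25/29]
  5 → side 4  [load 29/29]
  11 → side 5 (new)  [load 11/29]
  22 → side 6 (new)  [load 22/29]
  18 → side 5  [load 29/29]
6 tape sides opened.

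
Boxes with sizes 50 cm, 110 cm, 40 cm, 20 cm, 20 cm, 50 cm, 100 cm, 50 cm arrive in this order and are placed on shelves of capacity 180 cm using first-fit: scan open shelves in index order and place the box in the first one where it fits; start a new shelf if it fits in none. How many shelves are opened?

3

  50 → shelf 1 (new)  [load 50/180]
  110 → shelf 1  [load 160/180]
  40 → shelf 2 (new)  [load 40/180]
  20 → shelf 1  [load 180/180]
  20 → shelf 2  [load 60/180]
  50 → shelf 2  [load 110/180]
  100 → shelf 3 (new)  [load 100/180]
  50 → shelf 2  [load 160/180]
3 shelves opened.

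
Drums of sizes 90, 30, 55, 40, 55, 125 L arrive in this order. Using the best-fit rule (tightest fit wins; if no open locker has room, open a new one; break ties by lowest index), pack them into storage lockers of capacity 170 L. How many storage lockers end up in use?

  90 → locker 1 (new)  [load 90/170]
  30 → locker 1  [load 120/170]
  55 → locker 2 (new)  [load 55/170]
  40 → locker 1  [load 160/170]
  55 → locker 2  [load 110/170]
  125 → locker 3 (new)  [load 125/170]
3 storage lockers opened.

3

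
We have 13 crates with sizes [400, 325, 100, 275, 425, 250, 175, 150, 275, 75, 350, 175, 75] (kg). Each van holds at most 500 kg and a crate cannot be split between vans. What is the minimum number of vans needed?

Total = 425 + 400 + 350 + 325 + 275 + 275 + 250 + 175 + 175 + 150 + 100 + 75 + 75 = 3050 kg.
Lower bound: ⌈3050/500⌉ = 7 vans.
A packing using 7 vans:
  van 1: 425 + 75 = 500
  van 2: 400 + 100 = 500
  van 3: 350 + 150 = 500
  van 4: 325 + 175 = 500
  van 5: 275 + 175 = 450
  van 6: 275 + 75 = 350
  van 7: 250 = 250
This matches the lower bound, so 7 is optimal.

7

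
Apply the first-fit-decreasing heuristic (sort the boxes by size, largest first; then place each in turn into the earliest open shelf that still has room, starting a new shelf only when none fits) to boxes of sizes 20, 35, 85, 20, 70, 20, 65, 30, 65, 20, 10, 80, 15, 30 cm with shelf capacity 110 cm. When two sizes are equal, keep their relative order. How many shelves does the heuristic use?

Sorted descending: 85, 80, 70, 65, 65, 35, 30, 30, 20, 20, 20, 20, 15, 10.
  85 → shelf 1 (new)  [load 85/110]
  80 → shelf 2 (new)  [load 80/110]
  70 → shelf 3 (new)  [load 70/110]
  65 → shelf 4 (new)  [load 65/110]
  65 → shelf 5 (new)  [load 65/110]
  35 → shelf 3  [load 105/110]
  30 → shelf 2  [load 110/110]
  30 → shelf 4  [load 95/110]
  20 → shelf 1  [load 105/110]
  20 → shelf 5  [load 85/110]
  20 → shelf 5  [load 105/110]
  20 → shelf 6 (new)  [load 20/110]
  15 → shelf 4  [load 110/110]
  10 → shelf 6  [load 30/110]
6 shelves opened.

6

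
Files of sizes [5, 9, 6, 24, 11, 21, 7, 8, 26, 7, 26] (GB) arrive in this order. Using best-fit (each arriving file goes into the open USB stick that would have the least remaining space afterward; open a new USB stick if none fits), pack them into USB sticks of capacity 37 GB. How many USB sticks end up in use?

  5 → USB stick 1 (new)  [load 5/37]
  9 → USB stick 1  [load 14/37]
  6 → USB stick 1  [load 20/37]
  24 → USB stick 2 (new)  [load 24/37]
  11 → USB stick 2  [load 35/37]
  21 → USB stick 3 (new)  [load 21/37]
  7 → USB stick 3  [load 28/37]
  8 → USB stick 3  [load 36/37]
  26 → USB stick 4 (new)  [load 26/37]
  7 → USB stick 4  [load 33/37]
  26 → USB stick 5 (new)  [load 26/37]
5 USB sticks opened.

5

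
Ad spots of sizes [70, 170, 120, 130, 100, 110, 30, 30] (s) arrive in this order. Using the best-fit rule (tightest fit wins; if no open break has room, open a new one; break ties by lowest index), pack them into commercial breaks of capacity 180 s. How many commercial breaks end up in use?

  70 → break 1 (new)  [load 70/180]
  170 → break 2 (new)  [load 170/180]
  120 → break 3 (new)  [load 120/180]
  130 → break 4 (new)  [load 130/180]
  100 → break 1  [load 170/180]
  110 → break 5 (new)  [load 110/180]
  30 → break 4  [load 160/180]
  30 → break 3  [load 150/180]
5 commercial breaks opened.

5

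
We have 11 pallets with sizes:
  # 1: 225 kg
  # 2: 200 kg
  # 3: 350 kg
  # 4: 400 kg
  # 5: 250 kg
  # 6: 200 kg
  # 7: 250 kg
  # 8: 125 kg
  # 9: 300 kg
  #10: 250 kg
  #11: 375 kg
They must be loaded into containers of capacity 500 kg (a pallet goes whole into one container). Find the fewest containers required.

7

Total = 400 + 375 + 350 + 300 + 250 + 250 + 250 + 225 + 200 + 200 + 125 = 2925 kg.
Lower bound: ⌈2925/500⌉ = 6 containers.
A packing using 7 containers:
  container 1: 400 = 400
  container 2: 375 + 125 = 500
  container 3: 350 = 350
  container 4: 300 + 200 = 500
  container 5: 250 + 250 = 500
  container 6: 250 + 225 = 475
  container 7: 200 = 200
No arrangement into 6 containers stays within capacity, so 7 is optimal.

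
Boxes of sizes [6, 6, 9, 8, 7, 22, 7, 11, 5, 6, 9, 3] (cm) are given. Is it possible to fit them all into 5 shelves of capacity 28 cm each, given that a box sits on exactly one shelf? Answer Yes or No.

A valid assignment using 4 shelves:
  shelf 1: 22 + 6 = 28
  shelf 2: 11 + 9 + 8 = 28
  shelf 3: 9 + 7 + 7 + 5 = 28
  shelf 4: 6 + 6 + 3 = 15
That uses only 4 ≤ 5, so 5 shelves are enough.

Yes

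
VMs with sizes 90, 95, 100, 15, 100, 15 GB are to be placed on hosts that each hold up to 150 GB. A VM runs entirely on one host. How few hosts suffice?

4

Total = 100 + 100 + 95 + 90 + 15 + 15 = 415 GB.
Lower bound: ⌈415/150⌉ = 3 hosts.
Also, 4 VMs each exceed 75 GB, and no two of those can share a host, so at least 4 hosts are needed.
A packing using 4 hosts:
  host 1: 100 + 15 + 15 = 130
  host 2: 100 = 100
  host 3: 95 = 95
  host 4: 90 = 90
This matches the lower bound, so 4 is optimal.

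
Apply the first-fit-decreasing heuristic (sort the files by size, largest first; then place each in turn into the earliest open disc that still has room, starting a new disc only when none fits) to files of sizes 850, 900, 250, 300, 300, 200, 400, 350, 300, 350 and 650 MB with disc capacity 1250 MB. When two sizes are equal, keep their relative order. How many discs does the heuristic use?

Sorted descending: 900, 850, 650, 400, 350, 350, 300, 300, 300, 250, 200.
  900 → disc 1 (new)  [load 900/1250]
  850 → disc 2 (new)  [load 850/1250]
  650 → disc 3 (new)  [load 650/1250]
  400 → disc 2  [load 1250/1250]
  350 → disc 1  [load 1250/1250]
  350 → disc 3  [load 1000/1250]
  300 → disc 4 (new)  [load 300/1250]
  300 → disc 4  [load 600/1250]
  300 → disc 4  [load 900/1250]
  250 → disc 3  [load 1250/1250]
  200 → disc 4  [load 1100/1250]
4 discs opened.

4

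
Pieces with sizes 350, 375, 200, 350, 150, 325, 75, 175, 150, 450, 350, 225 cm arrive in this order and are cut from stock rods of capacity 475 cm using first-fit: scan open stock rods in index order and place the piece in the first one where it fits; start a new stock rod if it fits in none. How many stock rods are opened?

  350 → stock rod 1 (new)  [load 350/475]
  375 → stock rod 2 (new)  [load 375/475]
  200 → stock rod 3 (new)  [load 200/475]
  350 → stock rod 4 (new)  [load 350/475]
  150 → stock rod 3  [load 350/475]
  325 → stock rod 5 (new)  [load 325/475]
  75 → stock rod 1  [load 425/475]
  175 → stock rod 6 (new)  [load 175/475]
  150 → stock rod 5  [load 475/475]
  450 → stock rod 7 (new)  [load 450/475]
  350 → stock rod 8 (new)  [load 350/475]
  225 → stock rod 6  [load 400/475]
8 stock rods opened.

8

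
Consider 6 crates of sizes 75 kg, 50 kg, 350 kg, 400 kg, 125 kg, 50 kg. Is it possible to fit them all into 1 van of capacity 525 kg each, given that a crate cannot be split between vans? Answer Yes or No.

Total = 1050 kg; ⌈1050/525⌉ = 2.
At least 2 vans are required, but only 1 is allowed.

No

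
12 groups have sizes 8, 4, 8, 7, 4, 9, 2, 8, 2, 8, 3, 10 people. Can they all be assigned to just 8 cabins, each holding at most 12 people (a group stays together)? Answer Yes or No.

Yes

A valid assignment using 7 cabins:
  cabin 1: 10 + 2 = 12
  cabin 2: 9 + 3 = 12
  cabin 3: 8 + 4 = 12
  cabin 4: 8 + 4 = 12
  cabin 5: 8 + 2 = 10
  cabin 6: 8 = 8
  cabin 7: 7 = 7
That uses only 7 ≤ 8, so 8 cabins are enough.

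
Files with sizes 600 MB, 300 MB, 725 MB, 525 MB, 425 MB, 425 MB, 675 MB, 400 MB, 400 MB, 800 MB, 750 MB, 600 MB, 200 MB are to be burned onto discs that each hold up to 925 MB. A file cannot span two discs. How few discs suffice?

Total = 800 + 750 + 725 + 675 + 600 + 600 + 525 + 425 + 425 + 400 + 400 + 300 + 200 = 6825 MB.
Lower bound: ⌈6825/925⌉ = 8 discs.
A packing using 9 discs:
  disc 1: 800 = 800
  disc 2: 750 = 750
  disc 3: 725 + 200 = 925
  disc 4: 675 = 675
  disc 5: 600 + 300 = 900
  disc 6: 600 = 600
  disc 7: 525 + 400 = 925
  disc 8: 425 + 425 = 850
  disc 9: 400 = 400
No arrangement into 8 discs stays within capacity, so 9 is optimal.

9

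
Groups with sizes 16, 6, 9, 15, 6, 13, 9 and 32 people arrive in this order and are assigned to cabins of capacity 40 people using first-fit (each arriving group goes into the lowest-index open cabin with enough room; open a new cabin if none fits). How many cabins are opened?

3

  16 → cabin 1 (new)  [load 16/40]
  6 → cabin 1  [load 22/40]
  9 → cabin 1  [load 31/40]
  15 → cabin 2 (new)  [load 15/40]
  6 → cabin 1  [load 37/40]
  13 → cabin 2  [load 28/40]
  9 → cabin 2  [load 37/40]
  32 → cabin 3 (new)  [load 32/40]
3 cabins opened.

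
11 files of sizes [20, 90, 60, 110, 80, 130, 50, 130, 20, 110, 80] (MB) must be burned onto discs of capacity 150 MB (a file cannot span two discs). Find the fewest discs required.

7

Total = 130 + 130 + 110 + 110 + 90 + 80 + 80 + 60 + 50 + 20 + 20 = 880 MB.
Lower bound: ⌈880/150⌉ = 6 discs.
Also, 7 files each exceed 75 MB, and no two of those can share a disc, so at least 7 discs are needed.
A packing using 7 discs:
  disc 1: 130 + 20 = 150
  disc 2: 130 + 20 = 150
  disc 3: 110 = 110
  disc 4: 110 = 110
  disc 5: 90 + 60 = 150
  disc 6: 80 + 50 = 130
  disc 7: 80 = 80
This matches the lower bound, so 7 is optimal.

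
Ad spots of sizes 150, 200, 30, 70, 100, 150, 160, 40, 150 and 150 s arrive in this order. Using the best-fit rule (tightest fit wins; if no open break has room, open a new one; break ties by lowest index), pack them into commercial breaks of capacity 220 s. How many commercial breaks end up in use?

  150 → break 1 (new)  [load 150/220]
  200 → break 2 (new)  [load 200/220]
  30 → break 1  [load 180/220]
  70 → break 3 (new)  [load 70/220]
  100 → break 3  [load 170/220]
  150 → break 4 (new)  [load 150/220]
  160 → break 5 (new)  [load 160/220]
  40 → break 1  [load 220/220]
  150 → break 6 (new)  [load 150/220]
  150 → break 7 (new)  [load 150/220]
7 commercial breaks opened.

7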